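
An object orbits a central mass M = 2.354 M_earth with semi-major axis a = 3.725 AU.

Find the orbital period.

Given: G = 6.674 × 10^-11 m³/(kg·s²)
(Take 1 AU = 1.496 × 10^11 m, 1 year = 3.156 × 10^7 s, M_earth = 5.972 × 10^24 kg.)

Convert to SI: a = 3.725 AU = 5.5726e+11 m; M = 2.354 M_earth = 1.40581e+25 kg.
GM = G · M = 6.674e-11 · 1.40581e+25 = 9.38237e+14 m³/s².
Kepler's third law: T = 2π √(a³ / GM).
Substituting a = 5.5726e+11 m and GM = 9.38237e+14 m³/s²:
T = 2π √((5.5726e+11)³ / 9.38237e+14) s
T ≈ 8.533e+10 s = 2704 years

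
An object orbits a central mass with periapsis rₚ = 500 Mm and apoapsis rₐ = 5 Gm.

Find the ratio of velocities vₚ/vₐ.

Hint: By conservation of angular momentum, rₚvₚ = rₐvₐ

Convert to SI: rₚ = 500 Mm = 5e+08 m; rₐ = 5 Gm = 5e+09 m.
Conservation of angular momentum gives rₚvₚ = rₐvₐ, so vₚ/vₐ = rₐ/rₚ.
vₚ/vₐ = 5e+09 / 5e+08 ≈ 10.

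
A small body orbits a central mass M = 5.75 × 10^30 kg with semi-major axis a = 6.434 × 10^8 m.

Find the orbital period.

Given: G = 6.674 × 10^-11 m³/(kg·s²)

GM = G · M = 6.674e-11 · 5.75e+30 = 3.83755e+20 m³/s².
Kepler's third law: T = 2π √(a³ / GM).
Substituting a = 6.434e+08 m and GM = 3.83755e+20 m³/s²:
T = 2π √((6.434e+08)³ / 3.83755e+20) s
T ≈ 5234 s = 1.454 hours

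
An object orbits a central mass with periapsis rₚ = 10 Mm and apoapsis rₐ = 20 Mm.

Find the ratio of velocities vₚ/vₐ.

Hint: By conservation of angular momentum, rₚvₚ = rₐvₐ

Convert to SI: rₚ = 10 Mm = 1e+07 m; rₐ = 20 Mm = 2e+07 m.
Conservation of angular momentum gives rₚvₚ = rₐvₐ, so vₚ/vₐ = rₐ/rₚ.
vₚ/vₐ = 2e+07 / 1e+07 ≈ 2.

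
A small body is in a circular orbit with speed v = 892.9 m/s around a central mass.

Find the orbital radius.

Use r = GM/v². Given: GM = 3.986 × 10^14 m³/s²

For a circular orbit, v² = GM / r, so r = GM / v².
r = 3.986e+14 / (892.9)² m ≈ 5e+08 m = 500 Mm.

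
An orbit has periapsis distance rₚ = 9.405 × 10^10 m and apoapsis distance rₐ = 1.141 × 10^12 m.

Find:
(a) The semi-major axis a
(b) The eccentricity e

(a) a = (rₚ + rₐ) / 2 = (9.405e+10 + 1.141e+12) / 2 ≈ 6.175e+11 m = 6.175 × 10^11 m.
(b) e = (rₐ − rₚ) / (rₐ + rₚ) = (1.141e+12 − 9.405e+10) / (1.141e+12 + 9.405e+10) ≈ 0.8477.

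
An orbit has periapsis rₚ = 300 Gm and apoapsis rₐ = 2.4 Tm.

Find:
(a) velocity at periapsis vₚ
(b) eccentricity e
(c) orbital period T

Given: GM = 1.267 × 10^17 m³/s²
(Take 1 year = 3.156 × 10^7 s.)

Convert to SI: rₚ = 300 Gm = 3e+11 m; rₐ = 2.4 Tm = 2.4e+12 m.
(a) With a = (rₚ + rₐ)/2 = 1.35e+12 m, vₚ = √(GM (2/rₚ − 1/a)) = √(1.267e+17 · (2/3e+11 − 1/1.35e+12)) m/s ≈ 866.5 m/s
(b) e = (rₐ − rₚ)/(rₐ + rₚ) = (2.4e+12 − 3e+11)/(2.4e+12 + 3e+11) ≈ 0.7778
(c) With a = (rₚ + rₐ)/2 = 1.35e+12 m, T = 2π √(a³/GM) = 2π √((1.35e+12)³/1.267e+17) s ≈ 2.769e+10 s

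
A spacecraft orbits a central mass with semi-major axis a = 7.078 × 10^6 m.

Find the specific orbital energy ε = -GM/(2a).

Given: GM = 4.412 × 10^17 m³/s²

ε = −GM / (2a).
ε = −4.412e+17 / (2 · 7.078e+06) J/kg ≈ -3.117e+10 J/kg = -31.17 GJ/kg.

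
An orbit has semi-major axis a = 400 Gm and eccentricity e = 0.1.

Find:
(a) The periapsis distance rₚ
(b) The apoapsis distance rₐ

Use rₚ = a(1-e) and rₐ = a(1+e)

Convert to SI: a = 400 Gm = 4e+11 m.
(a) rₚ = a(1 − e) = 4e+11 · (1 − 0.1) = 4e+11 · 0.9 ≈ 3.6e+11 m = 360 Gm.
(b) rₐ = a(1 + e) = 4e+11 · (1 + 0.1) = 4e+11 · 1.1 ≈ 4.4e+11 m = 440 Gm.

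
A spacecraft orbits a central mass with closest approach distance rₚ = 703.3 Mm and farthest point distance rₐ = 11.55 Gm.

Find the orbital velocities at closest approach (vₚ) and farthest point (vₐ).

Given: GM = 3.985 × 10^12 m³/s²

Convert to SI: rₚ = 703.3 Mm = 7.033e+08 m; rₐ = 11.55 Gm = 1.155e+10 m.
Use the vis-viva equation v² = GM(2/r − 1/a) with a = (rₚ + rₐ)/2 = (7.033e+08 + 1.155e+10)/2 = 6.12665e+09 m.
vₚ = √(GM · (2/rₚ − 1/a)) = √(3.985e+12 · (2/7.033e+08 − 1/6.12665e+09)) m/s ≈ 103.4 m/s = 103.4 m/s.
vₐ = √(GM · (2/rₐ − 1/a)) = √(3.985e+12 · (2/1.155e+10 − 1/6.12665e+09)) m/s ≈ 6.293 m/s = 6.293 m/s.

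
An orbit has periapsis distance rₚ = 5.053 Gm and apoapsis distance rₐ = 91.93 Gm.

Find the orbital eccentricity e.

Convert to SI: rₚ = 5.053 Gm = 5.053e+09 m; rₐ = 91.93 Gm = 9.193e+10 m.
e = (rₐ − rₚ) / (rₐ + rₚ).
e = (9.193e+10 − 5.053e+09) / (9.193e+10 + 5.053e+09) = 8.6877e+10 / 9.6983e+10 ≈ 0.8958.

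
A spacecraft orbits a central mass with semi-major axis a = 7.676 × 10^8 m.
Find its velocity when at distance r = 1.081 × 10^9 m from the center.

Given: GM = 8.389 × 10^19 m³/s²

Vis-viva: v = √(GM · (2/r − 1/a)).
2/r − 1/a = 2/1.081e+09 − 1/7.676e+08 = 5.47377e-10 m⁻¹.
v = √(8.389e+19 · 5.47377e-10) m/s ≈ 2.143e+05 m/s = 214.3 km/s.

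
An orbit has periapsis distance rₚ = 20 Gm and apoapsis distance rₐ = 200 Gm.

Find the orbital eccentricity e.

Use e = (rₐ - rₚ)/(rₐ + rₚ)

Convert to SI: rₚ = 20 Gm = 2e+10 m; rₐ = 200 Gm = 2e+11 m.
e = (rₐ − rₚ) / (rₐ + rₚ).
e = (2e+11 − 2e+10) / (2e+11 + 2e+10) = 1.8e+11 / 2.2e+11 ≈ 0.8182.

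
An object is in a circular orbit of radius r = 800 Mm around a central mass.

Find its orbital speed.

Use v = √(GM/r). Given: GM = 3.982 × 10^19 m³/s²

Convert to SI: r = 800 Mm = 8e+08 m.
For a circular orbit, gravity supplies the centripetal force, so v = √(GM / r).
v = √(3.982e+19 / 8e+08) m/s ≈ 2.231e+05 m/s = 223.1 km/s.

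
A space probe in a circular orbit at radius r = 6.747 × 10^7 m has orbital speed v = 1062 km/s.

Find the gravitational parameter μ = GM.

Convert to SI: v = 1062 km/s = 1.062e+06 m/s.
For a circular orbit v² = GM/r, so GM = v² · r.
GM = (1.062e+06)² · 6.747e+07 m³/s² ≈ 7.61e+19 m³/s² = 7.61 × 10^19 m³/s².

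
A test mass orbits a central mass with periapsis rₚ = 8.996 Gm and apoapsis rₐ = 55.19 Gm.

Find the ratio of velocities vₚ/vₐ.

Convert to SI: rₚ = 8.996 Gm = 8.996e+09 m; rₐ = 55.19 Gm = 5.519e+10 m.
Conservation of angular momentum gives rₚvₚ = rₐvₐ, so vₚ/vₐ = rₐ/rₚ.
vₚ/vₐ = 5.519e+10 / 8.996e+09 ≈ 6.135.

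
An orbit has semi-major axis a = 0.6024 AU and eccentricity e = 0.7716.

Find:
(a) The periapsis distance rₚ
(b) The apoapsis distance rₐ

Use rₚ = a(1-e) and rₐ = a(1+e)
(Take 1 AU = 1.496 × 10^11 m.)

Convert to SI: a = 0.6024 AU = 9.0119e+10 m.
(a) rₚ = a(1 − e) = 9.0119e+10 · (1 − 0.7716) = 9.0119e+10 · 0.2284 ≈ 2.058e+10 m = 0.1376 AU.
(b) rₐ = a(1 + e) = 9.0119e+10 · (1 + 0.7716) = 9.0119e+10 · 1.7716 ≈ 1.597e+11 m = 1.067 AU.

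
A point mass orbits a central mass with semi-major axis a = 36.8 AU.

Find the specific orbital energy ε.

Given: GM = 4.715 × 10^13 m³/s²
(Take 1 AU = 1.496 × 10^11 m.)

Convert to SI: a = 36.8 AU = 5.50528e+12 m.
ε = −GM / (2a).
ε = −4.715e+13 / (2 · 5.50528e+12) J/kg ≈ -4.282 J/kg = -4.282 J/kg.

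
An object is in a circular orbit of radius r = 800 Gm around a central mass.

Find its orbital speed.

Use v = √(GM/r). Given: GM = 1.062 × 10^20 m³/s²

Convert to SI: r = 800 Gm = 8e+11 m.
For a circular orbit, gravity supplies the centripetal force, so v = √(GM / r).
v = √(1.062e+20 / 8e+11) m/s ≈ 1.152e+04 m/s = 11.52 km/s.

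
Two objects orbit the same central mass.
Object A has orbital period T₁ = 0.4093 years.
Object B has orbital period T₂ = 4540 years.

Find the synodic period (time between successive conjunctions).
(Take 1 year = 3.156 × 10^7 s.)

Convert to SI: T₁ = 0.4093 years = 1.29175e+07 s; T₂ = 4540 years = 1.43282e+11 s.
T_syn = |T₁ · T₂ / (T₁ − T₂)|.
T_syn = |1.29175e+07 · 1.43282e+11 / (1.29175e+07 − 1.43282e+11)| s ≈ 1.292e+07 s = 0.4093 years.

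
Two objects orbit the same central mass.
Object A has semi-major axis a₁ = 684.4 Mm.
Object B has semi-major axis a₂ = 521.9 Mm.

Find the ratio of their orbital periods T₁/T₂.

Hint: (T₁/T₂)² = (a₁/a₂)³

Convert to SI: a₁ = 684.4 Mm = 6.844e+08 m; a₂ = 521.9 Mm = 5.219e+08 m.
From Kepler's third law, (T₁/T₂)² = (a₁/a₂)³, so T₁/T₂ = (a₁/a₂)^(3/2).
a₁/a₂ = 6.844e+08 / 5.219e+08 = 1.31136.
T₁/T₂ = (1.31136)^(3/2) ≈ 1.502.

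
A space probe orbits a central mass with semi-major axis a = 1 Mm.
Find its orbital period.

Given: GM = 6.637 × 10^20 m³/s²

Convert to SI: a = 1 Mm = 1e+06 m.
Kepler's third law: T = 2π √(a³ / GM).
Substituting a = 1e+06 m and GM = 6.637e+20 m³/s²:
T = 2π √((1e+06)³ / 6.637e+20) s
T ≈ 0.2439 s = 0.2439 seconds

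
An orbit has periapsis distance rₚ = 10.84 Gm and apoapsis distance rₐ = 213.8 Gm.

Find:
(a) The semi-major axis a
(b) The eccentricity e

Convert to SI: rₚ = 10.84 Gm = 1.084e+10 m; rₐ = 213.8 Gm = 2.138e+11 m.
(a) a = (rₚ + rₐ) / 2 = (1.084e+10 + 2.138e+11) / 2 ≈ 1.123e+11 m = 112.3 Gm.
(b) e = (rₐ − rₚ) / (rₐ + rₚ) = (2.138e+11 − 1.084e+10) / (2.138e+11 + 1.084e+10) ≈ 0.9035.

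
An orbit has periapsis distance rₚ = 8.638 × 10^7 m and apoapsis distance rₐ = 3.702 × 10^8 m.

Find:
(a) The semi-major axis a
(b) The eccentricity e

(a) a = (rₚ + rₐ) / 2 = (8.638e+07 + 3.702e+08) / 2 ≈ 2.283e+08 m = 2.283 × 10^8 m.
(b) e = (rₐ − rₚ) / (rₐ + rₚ) = (3.702e+08 − 8.638e+07) / (3.702e+08 + 8.638e+07) ≈ 0.6216.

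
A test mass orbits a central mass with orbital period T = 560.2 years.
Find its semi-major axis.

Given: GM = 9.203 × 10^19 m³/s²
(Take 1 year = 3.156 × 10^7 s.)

Convert to SI: T = 560.2 years = 1.76799e+10 s.
Invert Kepler's third law: a = (GM · T² / (4π²))^(1/3).
Substituting T = 1.76799e+10 s and GM = 9.203e+19 m³/s²:
a = (9.203e+19 · (1.76799e+10)² / (4π²))^(1/3) m
a ≈ 8.999e+12 m = 8.999 Tm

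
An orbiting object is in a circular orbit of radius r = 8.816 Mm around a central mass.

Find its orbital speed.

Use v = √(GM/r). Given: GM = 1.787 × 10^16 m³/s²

Convert to SI: r = 8.816 Mm = 8.816e+06 m.
For a circular orbit, gravity supplies the centripetal force, so v = √(GM / r).
v = √(1.787e+16 / 8.816e+06) m/s ≈ 4.502e+04 m/s = 45.02 km/s.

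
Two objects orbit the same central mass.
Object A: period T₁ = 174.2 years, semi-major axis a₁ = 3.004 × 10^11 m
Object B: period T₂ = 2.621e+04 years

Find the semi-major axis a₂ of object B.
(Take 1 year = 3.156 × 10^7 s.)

Convert to SI: T₁ = 174.2 years = 5.49775e+09 s; T₂ = 2.621e+04 years = 8.27188e+11 s.
Kepler's third law: (T₁/T₂)² = (a₁/a₂)³ ⇒ a₂ = a₁ · (T₂/T₁)^(2/3).
T₂/T₁ = 8.27188e+11 / 5.49775e+09 = 150.459.
a₂ = 3.004e+11 · (150.459)^(2/3) m ≈ 8.498e+12 m = 8.498 × 10^12 m.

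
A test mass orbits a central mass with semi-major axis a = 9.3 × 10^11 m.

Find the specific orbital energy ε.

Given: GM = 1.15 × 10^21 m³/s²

ε = −GM / (2a).
ε = −1.15e+21 / (2 · 9.3e+11) J/kg ≈ -6.183e+08 J/kg = -618.3 MJ/kg.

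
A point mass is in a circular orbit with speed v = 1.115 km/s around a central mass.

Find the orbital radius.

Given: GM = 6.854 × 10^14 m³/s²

Convert to SI: v = 1.115 km/s = 1115 m/s.
For a circular orbit, v² = GM / r, so r = GM / v².
r = 6.854e+14 / (1115)² m ≈ 5.513e+08 m = 551.3 Mm.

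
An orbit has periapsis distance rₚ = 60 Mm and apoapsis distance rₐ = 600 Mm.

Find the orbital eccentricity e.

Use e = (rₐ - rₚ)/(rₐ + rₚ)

Convert to SI: rₚ = 60 Mm = 6e+07 m; rₐ = 600 Mm = 6e+08 m.
e = (rₐ − rₚ) / (rₐ + rₚ).
e = (6e+08 − 6e+07) / (6e+08 + 6e+07) = 5.4e+08 / 6.6e+08 ≈ 0.8182.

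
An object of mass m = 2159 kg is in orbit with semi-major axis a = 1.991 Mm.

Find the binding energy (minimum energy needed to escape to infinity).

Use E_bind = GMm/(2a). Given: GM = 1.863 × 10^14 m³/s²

Convert to SI: a = 1.991 Mm = 1.991e+06 m.
Total orbital energy is E = −GMm/(2a); binding energy is E_bind = −E = GMm/(2a).
E_bind = 1.863e+14 · 2159 / (2 · 1.991e+06) J ≈ 1.01e+11 J = 101 GJ.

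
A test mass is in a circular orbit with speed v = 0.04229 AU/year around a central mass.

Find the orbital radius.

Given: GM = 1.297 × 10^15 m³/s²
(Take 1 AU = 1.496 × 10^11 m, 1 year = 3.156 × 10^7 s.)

Convert to SI: v = 0.04229 AU/year = 200.462 m/s.
For a circular orbit, v² = GM / r, so r = GM / v².
r = 1.297e+15 / (200.462)² m ≈ 3.228e+10 m = 0.2157 AU.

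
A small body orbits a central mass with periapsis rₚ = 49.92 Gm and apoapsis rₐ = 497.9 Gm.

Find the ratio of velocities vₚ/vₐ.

Convert to SI: rₚ = 49.92 Gm = 4.992e+10 m; rₐ = 497.9 Gm = 4.979e+11 m.
Conservation of angular momentum gives rₚvₚ = rₐvₐ, so vₚ/vₐ = rₐ/rₚ.
vₚ/vₐ = 4.979e+11 / 4.992e+10 ≈ 9.974.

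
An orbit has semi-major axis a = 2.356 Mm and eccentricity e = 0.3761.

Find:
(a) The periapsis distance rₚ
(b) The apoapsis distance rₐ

Convert to SI: a = 2.356 Mm = 2.356e+06 m.
(a) rₚ = a(1 − e) = 2.356e+06 · (1 − 0.3761) = 2.356e+06 · 0.6239 ≈ 1.47e+06 m = 1.47 Mm.
(b) rₐ = a(1 + e) = 2.356e+06 · (1 + 0.3761) = 2.356e+06 · 1.3761 ≈ 3.242e+06 m = 3.242 Mm.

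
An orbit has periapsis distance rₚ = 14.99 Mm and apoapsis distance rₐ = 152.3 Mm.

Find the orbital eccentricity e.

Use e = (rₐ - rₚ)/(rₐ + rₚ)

Convert to SI: rₚ = 14.99 Mm = 1.499e+07 m; rₐ = 152.3 Mm = 1.523e+08 m.
e = (rₐ − rₚ) / (rₐ + rₚ).
e = (1.523e+08 − 1.499e+07) / (1.523e+08 + 1.499e+07) = 1.3731e+08 / 1.6729e+08 ≈ 0.8208.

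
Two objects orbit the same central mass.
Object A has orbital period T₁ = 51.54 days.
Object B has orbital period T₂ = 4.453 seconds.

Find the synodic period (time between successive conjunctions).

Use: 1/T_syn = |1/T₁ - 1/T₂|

Convert to SI: T₁ = 51.54 days = 4.45306e+06 s.
T_syn = |T₁ · T₂ / (T₁ − T₂)|.
T_syn = |4.45306e+06 · 4.453 / (4.45306e+06 − 4.453)| s ≈ 4.453 s = 4.453 seconds.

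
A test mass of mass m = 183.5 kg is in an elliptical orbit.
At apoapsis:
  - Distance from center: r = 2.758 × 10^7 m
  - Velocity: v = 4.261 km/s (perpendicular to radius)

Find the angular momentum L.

Convert to SI: v = 4.261 km/s = 4261 m/s.
Since v is perpendicular to r, L = m · v · r.
L = 183.5 · 4261 · 2.758e+07 kg·m²/s ≈ 2.156e+13 kg·m²/s.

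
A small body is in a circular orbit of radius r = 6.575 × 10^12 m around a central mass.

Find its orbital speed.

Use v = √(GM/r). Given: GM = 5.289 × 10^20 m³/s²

For a circular orbit, gravity supplies the centripetal force, so v = √(GM / r).
v = √(5.289e+20 / 6.575e+12) m/s ≈ 8969 m/s = 8.969 km/s.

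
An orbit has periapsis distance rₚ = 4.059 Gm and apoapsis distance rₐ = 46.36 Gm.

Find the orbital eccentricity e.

Convert to SI: rₚ = 4.059 Gm = 4.059e+09 m; rₐ = 46.36 Gm = 4.636e+10 m.
e = (rₐ − rₚ) / (rₐ + rₚ).
e = (4.636e+10 − 4.059e+09) / (4.636e+10 + 4.059e+09) = 4.2301e+10 / 5.0419e+10 ≈ 0.839.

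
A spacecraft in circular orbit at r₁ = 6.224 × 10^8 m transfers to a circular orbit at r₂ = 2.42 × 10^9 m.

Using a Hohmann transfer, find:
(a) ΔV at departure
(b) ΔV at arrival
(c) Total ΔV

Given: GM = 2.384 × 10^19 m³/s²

Transfer semi-major axis: a_t = (r₁ + r₂)/2 = (6.224e+08 + 2.42e+09)/2 = 1.5212e+09 m.
Circular speeds: v₁ = √(GM/r₁) = 195712 m/s, v₂ = √(GM/r₂) = 99253.4 m/s.
Transfer speeds (vis-viva v² = GM(2/r − 1/a_t)): v₁ᵗ = 246850 m/s, v₂ᵗ = 63487.3 m/s.
(a) ΔV₁ = |v₁ᵗ − v₁| ≈ 5.114e+04 m/s = 51.14 km/s.
(b) ΔV₂ = |v₂ − v₂ᵗ| ≈ 3.577e+04 m/s = 35.77 km/s.
(c) ΔV_total = ΔV₁ + ΔV₂ ≈ 8.69e+04 m/s = 86.9 km/s.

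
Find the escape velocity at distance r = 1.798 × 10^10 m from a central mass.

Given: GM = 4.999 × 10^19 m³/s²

Escape velocity comes from setting total energy to zero: ½v² − GM/r = 0 ⇒ v_esc = √(2GM / r).
v_esc = √(2 · 4.999e+19 / 1.798e+10) m/s ≈ 7.457e+04 m/s = 74.57 km/s.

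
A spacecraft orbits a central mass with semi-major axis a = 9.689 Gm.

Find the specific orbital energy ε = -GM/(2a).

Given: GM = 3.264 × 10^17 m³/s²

Convert to SI: a = 9.689 Gm = 9.689e+09 m.
ε = −GM / (2a).
ε = −3.264e+17 / (2 · 9.689e+09) J/kg ≈ -1.684e+07 J/kg = -16.84 MJ/kg.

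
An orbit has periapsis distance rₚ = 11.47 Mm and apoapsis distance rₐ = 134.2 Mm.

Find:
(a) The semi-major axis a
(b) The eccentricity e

Convert to SI: rₚ = 11.47 Mm = 1.147e+07 m; rₐ = 134.2 Mm = 1.342e+08 m.
(a) a = (rₚ + rₐ) / 2 = (1.147e+07 + 1.342e+08) / 2 ≈ 7.284e+07 m = 72.83 Mm.
(b) e = (rₐ − rₚ) / (rₐ + rₚ) = (1.342e+08 − 1.147e+07) / (1.342e+08 + 1.147e+07) ≈ 0.8425.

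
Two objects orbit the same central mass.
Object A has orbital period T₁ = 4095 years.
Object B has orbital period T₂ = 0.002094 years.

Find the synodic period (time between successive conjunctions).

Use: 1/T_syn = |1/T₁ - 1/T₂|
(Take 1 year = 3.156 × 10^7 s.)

Convert to SI: T₁ = 4095 years = 1.29238e+11 s; T₂ = 0.002094 years = 66086.6 s.
T_syn = |T₁ · T₂ / (T₁ − T₂)|.
T_syn = |1.29238e+11 · 66086.6 / (1.29238e+11 − 66086.6)| s ≈ 6.609e+04 s = 0.002094 years.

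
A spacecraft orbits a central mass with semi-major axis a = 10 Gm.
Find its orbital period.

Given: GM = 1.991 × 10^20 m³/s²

Convert to SI: a = 10 Gm = 1e+10 m.
Kepler's third law: T = 2π √(a³ / GM).
Substituting a = 1e+10 m and GM = 1.991e+20 m³/s²:
T = 2π √((1e+10)³ / 1.991e+20) s
T ≈ 4.453e+05 s = 5.154 days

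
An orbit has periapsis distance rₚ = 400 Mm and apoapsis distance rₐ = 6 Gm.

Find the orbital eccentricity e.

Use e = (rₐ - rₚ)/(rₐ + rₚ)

Convert to SI: rₚ = 400 Mm = 4e+08 m; rₐ = 6 Gm = 6e+09 m.
e = (rₐ − rₚ) / (rₐ + rₚ).
e = (6e+09 − 4e+08) / (6e+09 + 4e+08) = 5.6e+09 / 6.4e+09 ≈ 0.875.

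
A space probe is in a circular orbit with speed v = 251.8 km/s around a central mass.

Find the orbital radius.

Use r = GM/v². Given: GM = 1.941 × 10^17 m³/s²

Convert to SI: v = 251.8 km/s = 251800 m/s.
For a circular orbit, v² = GM / r, so r = GM / v².
r = 1.941e+17 / (251800)² m ≈ 3.061e+06 m = 3.061 Mm.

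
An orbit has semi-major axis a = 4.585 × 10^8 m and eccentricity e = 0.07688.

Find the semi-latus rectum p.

p = a (1 − e²).
p = 4.585e+08 · (1 − (0.07688)²) = 4.585e+08 · 0.994089 ≈ 4.558e+08 m = 4.558 × 10^8 m.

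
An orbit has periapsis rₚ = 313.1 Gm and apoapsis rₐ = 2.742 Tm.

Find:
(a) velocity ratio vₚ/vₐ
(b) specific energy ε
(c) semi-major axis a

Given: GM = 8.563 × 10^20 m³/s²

Convert to SI: rₚ = 313.1 Gm = 3.131e+11 m; rₐ = 2.742 Tm = 2.742e+12 m.
(a) Conservation of angular momentum (rₚvₚ = rₐvₐ) gives vₚ/vₐ = rₐ/rₚ = 2.742e+12/3.131e+11 ≈ 8.758
(b) With a = (rₚ + rₐ)/2 = 1.52755e+12 m, ε = −GM/(2a) = −8.563e+20/(2 · 1.52755e+12) J/kg ≈ -2.803e+08 J/kg
(c) a = (rₚ + rₐ)/2 = (3.131e+11 + 2.742e+12)/2 ≈ 1.528e+12 m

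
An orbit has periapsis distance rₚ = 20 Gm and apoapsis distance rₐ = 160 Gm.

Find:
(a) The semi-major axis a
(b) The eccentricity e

Convert to SI: rₚ = 20 Gm = 2e+10 m; rₐ = 160 Gm = 1.6e+11 m.
(a) a = (rₚ + rₐ) / 2 = (2e+10 + 1.6e+11) / 2 ≈ 9e+10 m = 90 Gm.
(b) e = (rₐ − rₚ) / (rₐ + rₚ) = (1.6e+11 − 2e+10) / (1.6e+11 + 2e+10) ≈ 0.7778.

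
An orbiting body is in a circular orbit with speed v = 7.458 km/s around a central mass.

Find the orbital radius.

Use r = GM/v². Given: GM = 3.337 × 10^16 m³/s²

Convert to SI: v = 7.458 km/s = 7458 m/s.
For a circular orbit, v² = GM / r, so r = GM / v².
r = 3.337e+16 / (7458)² m ≈ 5.999e+08 m = 599.9 Mm.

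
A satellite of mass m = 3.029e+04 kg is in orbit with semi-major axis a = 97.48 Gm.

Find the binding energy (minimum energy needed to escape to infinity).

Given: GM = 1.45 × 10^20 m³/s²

Convert to SI: a = 97.48 Gm = 9.748e+10 m.
Total orbital energy is E = −GMm/(2a); binding energy is E_bind = −E = GMm/(2a).
E_bind = 1.45e+20 · 3.029e+04 / (2 · 9.748e+10) J ≈ 2.253e+13 J = 22.53 TJ.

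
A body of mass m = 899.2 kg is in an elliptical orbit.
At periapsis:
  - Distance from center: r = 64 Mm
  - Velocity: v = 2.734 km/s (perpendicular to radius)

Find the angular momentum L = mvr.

Convert to SI: r = 64 Mm = 6.4e+07 m; v = 2.734 km/s = 2734 m/s.
Since v is perpendicular to r, L = m · v · r.
L = 899.2 · 2734 · 6.4e+07 kg·m²/s ≈ 1.573e+14 kg·m²/s.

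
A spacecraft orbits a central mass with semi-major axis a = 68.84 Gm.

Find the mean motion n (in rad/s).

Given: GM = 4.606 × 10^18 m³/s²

Convert to SI: a = 68.84 Gm = 6.884e+10 m.
n = √(GM / a³).
n = √(4.606e+18 / (6.884e+10)³) rad/s ≈ 1.188e-07 rad/s.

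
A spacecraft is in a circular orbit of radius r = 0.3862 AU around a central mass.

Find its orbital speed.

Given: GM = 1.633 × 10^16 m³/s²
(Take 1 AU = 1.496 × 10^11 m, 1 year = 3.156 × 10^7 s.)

Convert to SI: r = 0.3862 AU = 5.77755e+10 m.
For a circular orbit, gravity supplies the centripetal force, so v = √(GM / r).
v = √(1.633e+16 / 5.77755e+10) m/s ≈ 531.6 m/s = 0.1122 AU/year.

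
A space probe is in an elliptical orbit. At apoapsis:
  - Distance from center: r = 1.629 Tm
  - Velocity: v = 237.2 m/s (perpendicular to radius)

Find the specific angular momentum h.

Convert to SI: r = 1.629 Tm = 1.629e+12 m.
With v perpendicular to r, h = r · v.
h = 1.629e+12 · 237.2 m²/s ≈ 3.864e+14 m²/s.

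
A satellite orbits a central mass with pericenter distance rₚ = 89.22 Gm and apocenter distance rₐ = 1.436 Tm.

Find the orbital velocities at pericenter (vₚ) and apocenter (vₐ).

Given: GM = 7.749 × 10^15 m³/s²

Convert to SI: rₚ = 89.22 Gm = 8.922e+10 m; rₐ = 1.436 Tm = 1.436e+12 m.
Use the vis-viva equation v² = GM(2/r − 1/a) with a = (rₚ + rₐ)/2 = (8.922e+10 + 1.436e+12)/2 = 7.6261e+11 m.
vₚ = √(GM · (2/rₚ − 1/a)) = √(7.749e+15 · (2/8.922e+10 − 1/7.6261e+11)) m/s ≈ 404.4 m/s = 404.4 m/s.
vₐ = √(GM · (2/rₐ − 1/a)) = √(7.749e+15 · (2/1.436e+12 − 1/7.6261e+11)) m/s ≈ 25.13 m/s = 25.13 m/s.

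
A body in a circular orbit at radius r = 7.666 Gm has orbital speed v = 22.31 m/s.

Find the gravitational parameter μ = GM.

Convert to SI: r = 7.666 Gm = 7.666e+09 m.
For a circular orbit v² = GM/r, so GM = v² · r.
GM = (22.31)² · 7.666e+09 m³/s² ≈ 3.816e+12 m³/s² = 3.816 × 10^12 m³/s².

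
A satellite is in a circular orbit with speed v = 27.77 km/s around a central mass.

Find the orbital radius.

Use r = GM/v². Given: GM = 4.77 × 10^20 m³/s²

Convert to SI: v = 27.77 km/s = 27770 m/s.
For a circular orbit, v² = GM / r, so r = GM / v².
r = 4.77e+20 / (27770)² m ≈ 6.185e+11 m = 618.5 Gm.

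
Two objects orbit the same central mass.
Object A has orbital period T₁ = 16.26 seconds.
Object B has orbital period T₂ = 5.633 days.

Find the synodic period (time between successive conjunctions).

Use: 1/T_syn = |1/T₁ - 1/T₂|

Convert to SI: T₂ = 5.633 days = 486691 s.
T_syn = |T₁ · T₂ / (T₁ − T₂)|.
T_syn = |16.26 · 486691 / (16.26 − 486691)| s ≈ 16.26 s = 16.26 seconds.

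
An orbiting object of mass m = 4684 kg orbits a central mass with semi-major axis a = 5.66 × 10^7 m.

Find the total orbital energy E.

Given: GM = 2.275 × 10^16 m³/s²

E = −GMm / (2a).
E = −2.275e+16 · 4684 / (2 · 5.66e+07) J ≈ -9.414e+11 J = -941.4 GJ.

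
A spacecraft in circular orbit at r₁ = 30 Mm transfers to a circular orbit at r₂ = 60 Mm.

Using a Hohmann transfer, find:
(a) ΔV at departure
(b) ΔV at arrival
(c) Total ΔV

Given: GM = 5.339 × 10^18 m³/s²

Convert to SI: r₁ = 30 Mm = 3e+07 m; r₂ = 60 Mm = 6e+07 m.
Transfer semi-major axis: a_t = (r₁ + r₂)/2 = (3e+07 + 6e+07)/2 = 4.5e+07 m.
Circular speeds: v₁ = √(GM/r₁) = 421861 m/s, v₂ = √(GM/r₂) = 298301 m/s.
Transfer speeds (vis-viva v² = GM(2/r − 1/a_t)): v₁ᵗ = 487123 m/s, v₂ᵗ = 243562 m/s.
(a) ΔV₁ = |v₁ᵗ − v₁| ≈ 6.526e+04 m/s = 65.26 km/s.
(b) ΔV₂ = |v₂ − v₂ᵗ| ≈ 5.474e+04 m/s = 54.74 km/s.
(c) ΔV_total = ΔV₁ + ΔV₂ ≈ 1.2e+05 m/s = 120 km/s.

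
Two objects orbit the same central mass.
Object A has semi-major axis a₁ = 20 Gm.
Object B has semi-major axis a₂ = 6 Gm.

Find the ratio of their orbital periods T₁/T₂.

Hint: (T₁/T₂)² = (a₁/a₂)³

Convert to SI: a₁ = 20 Gm = 2e+10 m; a₂ = 6 Gm = 6e+09 m.
From Kepler's third law, (T₁/T₂)² = (a₁/a₂)³, so T₁/T₂ = (a₁/a₂)^(3/2).
a₁/a₂ = 2e+10 / 6e+09 = 3.33333.
T₁/T₂ = (3.33333)^(3/2) ≈ 6.086.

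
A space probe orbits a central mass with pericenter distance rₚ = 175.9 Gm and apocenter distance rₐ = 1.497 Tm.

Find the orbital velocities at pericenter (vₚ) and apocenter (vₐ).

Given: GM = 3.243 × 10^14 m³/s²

Convert to SI: rₚ = 175.9 Gm = 1.759e+11 m; rₐ = 1.497 Tm = 1.497e+12 m.
Use the vis-viva equation v² = GM(2/r − 1/a) with a = (rₚ + rₐ)/2 = (1.759e+11 + 1.497e+12)/2 = 8.3645e+11 m.
vₚ = √(GM · (2/rₚ − 1/a)) = √(3.243e+14 · (2/1.759e+11 − 1/8.3645e+11)) m/s ≈ 57.44 m/s = 57.44 m/s.
vₐ = √(GM · (2/rₐ − 1/a)) = √(3.243e+14 · (2/1.497e+12 − 1/8.3645e+11)) m/s ≈ 6.75 m/s = 6.75 m/s.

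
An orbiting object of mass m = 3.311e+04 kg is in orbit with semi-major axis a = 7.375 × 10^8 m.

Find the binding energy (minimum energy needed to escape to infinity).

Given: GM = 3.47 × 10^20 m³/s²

Total orbital energy is E = −GMm/(2a); binding energy is E_bind = −E = GMm/(2a).
E_bind = 3.47e+20 · 3.311e+04 / (2 · 7.375e+08) J ≈ 7.789e+15 J = 7.789 PJ.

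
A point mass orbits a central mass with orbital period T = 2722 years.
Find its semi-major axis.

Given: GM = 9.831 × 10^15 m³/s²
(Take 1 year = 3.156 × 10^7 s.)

Convert to SI: T = 2722 years = 8.59063e+10 s.
Invert Kepler's third law: a = (GM · T² / (4π²))^(1/3).
Substituting T = 8.59063e+10 s and GM = 9.831e+15 m³/s²:
a = (9.831e+15 · (8.59063e+10)² / (4π²))^(1/3) m
a ≈ 1.225e+12 m = 1.225 Tm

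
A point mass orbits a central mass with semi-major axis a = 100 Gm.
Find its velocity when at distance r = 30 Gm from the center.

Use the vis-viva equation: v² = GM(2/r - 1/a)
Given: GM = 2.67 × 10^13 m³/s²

Convert to SI: a = 100 Gm = 1e+11 m; r = 30 Gm = 3e+10 m.
Vis-viva: v = √(GM · (2/r − 1/a)).
2/r − 1/a = 2/3e+10 − 1/1e+11 = 5.66667e-11 m⁻¹.
v = √(2.67e+13 · 5.66667e-11) m/s ≈ 38.9 m/s = 38.9 m/s.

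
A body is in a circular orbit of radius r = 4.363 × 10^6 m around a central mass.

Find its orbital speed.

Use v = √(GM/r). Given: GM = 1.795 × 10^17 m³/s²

For a circular orbit, gravity supplies the centripetal force, so v = √(GM / r).
v = √(1.795e+17 / 4.363e+06) m/s ≈ 2.028e+05 m/s = 202.8 km/s.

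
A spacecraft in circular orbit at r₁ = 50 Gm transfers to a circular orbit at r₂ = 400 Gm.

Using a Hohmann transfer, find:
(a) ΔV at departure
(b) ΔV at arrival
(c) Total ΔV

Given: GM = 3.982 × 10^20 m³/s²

Convert to SI: r₁ = 50 Gm = 5e+10 m; r₂ = 400 Gm = 4e+11 m.
Transfer semi-major axis: a_t = (r₁ + r₂)/2 = (5e+10 + 4e+11)/2 = 2.25e+11 m.
Circular speeds: v₁ = √(GM/r₁) = 89241.2 m/s, v₂ = √(GM/r₂) = 31551.5 m/s.
Transfer speeds (vis-viva v² = GM(2/r − 1/a_t)): v₁ᵗ = 118988 m/s, v₂ᵗ = 14873.5 m/s.
(a) ΔV₁ = |v₁ᵗ − v₁| ≈ 2.975e+04 m/s = 29.75 km/s.
(b) ΔV₂ = |v₂ − v₂ᵗ| ≈ 1.668e+04 m/s = 16.68 km/s.
(c) ΔV_total = ΔV₁ + ΔV₂ ≈ 4.643e+04 m/s = 46.43 km/s.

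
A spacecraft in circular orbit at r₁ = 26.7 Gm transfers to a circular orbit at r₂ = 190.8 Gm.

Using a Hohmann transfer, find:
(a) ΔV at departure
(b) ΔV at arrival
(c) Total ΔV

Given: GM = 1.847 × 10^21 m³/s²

Convert to SI: r₁ = 26.7 Gm = 2.67e+10 m; r₂ = 190.8 Gm = 1.908e+11 m.
Transfer semi-major axis: a_t = (r₁ + r₂)/2 = (2.67e+10 + 1.908e+11)/2 = 1.0875e+11 m.
Circular speeds: v₁ = √(GM/r₁) = 263013 m/s, v₂ = √(GM/r₂) = 98388.5 m/s.
Transfer speeds (vis-viva v² = GM(2/r − 1/a_t)): v₁ᵗ = 348379 m/s, v₂ᵗ = 48751.2 m/s.
(a) ΔV₁ = |v₁ᵗ − v₁| ≈ 8.537e+04 m/s = 85.37 km/s.
(b) ΔV₂ = |v₂ − v₂ᵗ| ≈ 4.964e+04 m/s = 49.64 km/s.
(c) ΔV_total = ΔV₁ + ΔV₂ ≈ 1.35e+05 m/s = 135 km/s.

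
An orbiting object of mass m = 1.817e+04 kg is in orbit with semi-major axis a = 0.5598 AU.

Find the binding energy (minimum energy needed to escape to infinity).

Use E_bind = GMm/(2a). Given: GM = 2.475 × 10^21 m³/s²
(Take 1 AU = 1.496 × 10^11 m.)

Convert to SI: a = 0.5598 AU = 8.37461e+10 m.
Total orbital energy is E = −GMm/(2a); binding energy is E_bind = −E = GMm/(2a).
E_bind = 2.475e+21 · 1.817e+04 / (2 · 8.37461e+10) J ≈ 2.685e+14 J = 268.5 TJ.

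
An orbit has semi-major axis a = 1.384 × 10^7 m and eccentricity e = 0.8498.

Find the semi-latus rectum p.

p = a (1 − e²).
p = 1.384e+07 · (1 − (0.8498)²) = 1.384e+07 · 0.27784 ≈ 3.845e+06 m = 3.845 × 10^6 m.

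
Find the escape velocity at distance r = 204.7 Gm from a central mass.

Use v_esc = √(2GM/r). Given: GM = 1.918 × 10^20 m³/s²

Convert to SI: r = 204.7 Gm = 2.047e+11 m.
Escape velocity comes from setting total energy to zero: ½v² − GM/r = 0 ⇒ v_esc = √(2GM / r).
v_esc = √(2 · 1.918e+20 / 2.047e+11) m/s ≈ 4.329e+04 m/s = 43.29 km/s.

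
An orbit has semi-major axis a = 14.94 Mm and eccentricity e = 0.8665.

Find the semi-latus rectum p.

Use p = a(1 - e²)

Convert to SI: a = 14.94 Mm = 1.494e+07 m.
p = a (1 − e²).
p = 1.494e+07 · (1 − (0.8665)²) = 1.494e+07 · 0.249178 ≈ 3.723e+06 m = 3.723 Mm.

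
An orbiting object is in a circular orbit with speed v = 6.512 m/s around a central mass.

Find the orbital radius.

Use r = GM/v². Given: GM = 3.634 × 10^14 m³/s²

For a circular orbit, v² = GM / r, so r = GM / v².
r = 3.634e+14 / (6.512)² m ≈ 8.57e+12 m = 8.57 × 10^12 m.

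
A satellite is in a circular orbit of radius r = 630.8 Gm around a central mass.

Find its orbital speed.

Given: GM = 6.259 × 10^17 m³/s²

Convert to SI: r = 630.8 Gm = 6.308e+11 m.
For a circular orbit, gravity supplies the centripetal force, so v = √(GM / r).
v = √(6.259e+17 / 6.308e+11) m/s ≈ 996.1 m/s = 996.1 m/s.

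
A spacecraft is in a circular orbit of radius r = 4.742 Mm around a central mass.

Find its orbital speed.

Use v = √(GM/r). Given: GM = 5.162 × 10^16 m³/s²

Convert to SI: r = 4.742 Mm = 4.742e+06 m.
For a circular orbit, gravity supplies the centripetal force, so v = √(GM / r).
v = √(5.162e+16 / 4.742e+06) m/s ≈ 1.043e+05 m/s = 104.3 km/s.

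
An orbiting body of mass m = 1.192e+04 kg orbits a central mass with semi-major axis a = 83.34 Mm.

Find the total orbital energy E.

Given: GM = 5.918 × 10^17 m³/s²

Convert to SI: a = 83.34 Mm = 8.334e+07 m.
E = −GMm / (2a).
E = −5.918e+17 · 1.192e+04 / (2 · 8.334e+07) J ≈ -4.232e+13 J = -42.32 TJ.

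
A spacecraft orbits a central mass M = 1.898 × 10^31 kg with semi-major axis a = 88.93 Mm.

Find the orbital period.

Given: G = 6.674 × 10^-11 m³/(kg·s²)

Convert to SI: a = 88.93 Mm = 8.893e+07 m.
GM = G · M = 6.674e-11 · 1.898e+31 = 1.26673e+21 m³/s².
Kepler's third law: T = 2π √(a³ / GM).
Substituting a = 8.893e+07 m and GM = 1.26673e+21 m³/s²:
T = 2π √((8.893e+07)³ / 1.26673e+21) s
T ≈ 148.1 s = 2.468 minutes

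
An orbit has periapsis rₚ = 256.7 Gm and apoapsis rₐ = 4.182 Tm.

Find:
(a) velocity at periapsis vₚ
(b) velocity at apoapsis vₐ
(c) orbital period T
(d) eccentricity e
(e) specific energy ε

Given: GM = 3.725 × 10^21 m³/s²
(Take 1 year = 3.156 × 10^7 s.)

Convert to SI: rₚ = 256.7 Gm = 2.567e+11 m; rₐ = 4.182 Tm = 4.182e+12 m.
(a) With a = (rₚ + rₐ)/2 = 2.21935e+12 m, vₚ = √(GM (2/rₚ − 1/a)) = √(3.725e+21 · (2/2.567e+11 − 1/2.21935e+12)) m/s ≈ 1.654e+05 m/s
(b) With a = (rₚ + rₐ)/2 = 2.21935e+12 m, vₐ = √(GM (2/rₐ − 1/a)) = √(3.725e+21 · (2/4.182e+12 − 1/2.21935e+12)) m/s ≈ 1.015e+04 m/s
(c) With a = (rₚ + rₐ)/2 = 2.21935e+12 m, T = 2π √(a³/GM) = 2π √((2.21935e+12)³/3.725e+21) s ≈ 3.404e+08 s
(d) e = (rₐ − rₚ)/(rₐ + rₚ) = (4.182e+12 − 2.567e+11)/(4.182e+12 + 2.567e+11) ≈ 0.8843
(e) With a = (rₚ + rₐ)/2 = 2.21935e+12 m, ε = −GM/(2a) = −3.725e+21/(2 · 2.21935e+12) J/kg ≈ -8.392e+08 J/kg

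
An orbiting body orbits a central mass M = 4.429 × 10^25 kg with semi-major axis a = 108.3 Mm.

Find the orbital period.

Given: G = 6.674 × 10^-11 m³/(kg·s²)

Convert to SI: a = 108.3 Mm = 1.083e+08 m.
GM = G · M = 6.674e-11 · 4.429e+25 = 2.95591e+15 m³/s².
Kepler's third law: T = 2π √(a³ / GM).
Substituting a = 1.083e+08 m and GM = 2.95591e+15 m³/s²:
T = 2π √((1.083e+08)³ / 2.95591e+15) s
T ≈ 1.302e+05 s = 1.508 days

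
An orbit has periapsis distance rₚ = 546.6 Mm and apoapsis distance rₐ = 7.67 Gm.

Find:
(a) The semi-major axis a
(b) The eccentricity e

Convert to SI: rₚ = 546.6 Mm = 5.466e+08 m; rₐ = 7.67 Gm = 7.67e+09 m.
(a) a = (rₚ + rₐ) / 2 = (5.466e+08 + 7.67e+09) / 2 ≈ 4.108e+09 m = 4.108 Gm.
(b) e = (rₐ − rₚ) / (rₐ + rₚ) = (7.67e+09 − 5.466e+08) / (7.67e+09 + 5.466e+08) ≈ 0.867.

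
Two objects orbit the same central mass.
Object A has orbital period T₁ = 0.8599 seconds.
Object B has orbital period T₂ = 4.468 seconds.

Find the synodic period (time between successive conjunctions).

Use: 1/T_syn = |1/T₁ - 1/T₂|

T_syn = |T₁ · T₂ / (T₁ − T₂)|.
T_syn = |0.8599 · 4.468 / (0.8599 − 4.468)| s ≈ 1.065 s = 1.065 seconds.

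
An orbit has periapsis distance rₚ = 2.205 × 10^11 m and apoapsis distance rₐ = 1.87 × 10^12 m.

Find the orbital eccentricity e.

e = (rₐ − rₚ) / (rₐ + rₚ).
e = (1.87e+12 − 2.205e+11) / (1.87e+12 + 2.205e+11) = 1.6495e+12 / 2.0905e+12 ≈ 0.789.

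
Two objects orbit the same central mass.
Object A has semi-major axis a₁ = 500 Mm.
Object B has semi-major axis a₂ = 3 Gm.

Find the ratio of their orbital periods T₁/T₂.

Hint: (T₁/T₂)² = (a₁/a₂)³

Convert to SI: a₁ = 500 Mm = 5e+08 m; a₂ = 3 Gm = 3e+09 m.
From Kepler's third law, (T₁/T₂)² = (a₁/a₂)³, so T₁/T₂ = (a₁/a₂)^(3/2).
a₁/a₂ = 5e+08 / 3e+09 = 0.166667.
T₁/T₂ = (0.166667)^(3/2) ≈ 0.06804.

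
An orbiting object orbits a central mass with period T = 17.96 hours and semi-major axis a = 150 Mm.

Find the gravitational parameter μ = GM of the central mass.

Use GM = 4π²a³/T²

Convert to SI: T = 17.96 hours = 64656 s; a = 150 Mm = 1.5e+08 m.
GM = 4π² · a³ / T².
GM = 4π² · (1.5e+08)³ / (64656)² m³/s² ≈ 3.187e+16 m³/s² = 3.187 × 10^16 m³/s².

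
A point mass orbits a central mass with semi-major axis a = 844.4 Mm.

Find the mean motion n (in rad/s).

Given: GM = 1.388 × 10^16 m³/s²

Convert to SI: a = 844.4 Mm = 8.444e+08 m.
n = √(GM / a³).
n = √(1.388e+16 / (8.444e+08)³) rad/s ≈ 4.801e-06 rad/s.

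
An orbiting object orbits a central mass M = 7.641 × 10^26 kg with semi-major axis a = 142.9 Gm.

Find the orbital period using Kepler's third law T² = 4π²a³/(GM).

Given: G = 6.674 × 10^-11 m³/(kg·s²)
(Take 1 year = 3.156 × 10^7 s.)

Convert to SI: a = 142.9 Gm = 1.429e+11 m.
GM = G · M = 6.674e-11 · 7.641e+26 = 5.0996e+16 m³/s².
Kepler's third law: T = 2π √(a³ / GM).
Substituting a = 1.429e+11 m and GM = 5.0996e+16 m³/s²:
T = 2π √((1.429e+11)³ / 5.0996e+16) s
T ≈ 1.503e+09 s = 47.62 years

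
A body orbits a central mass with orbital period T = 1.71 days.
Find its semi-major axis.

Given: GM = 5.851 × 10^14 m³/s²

Convert to SI: T = 1.71 days = 147744 s.
Invert Kepler's third law: a = (GM · T² / (4π²))^(1/3).
Substituting T = 147744 s and GM = 5.851e+14 m³/s²:
a = (5.851e+14 · (147744)² / (4π²))^(1/3) m
a ≈ 6.865e+07 m = 68.65 Mm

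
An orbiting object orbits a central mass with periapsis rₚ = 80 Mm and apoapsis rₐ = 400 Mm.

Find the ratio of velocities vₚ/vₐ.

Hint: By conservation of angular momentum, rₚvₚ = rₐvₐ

Convert to SI: rₚ = 80 Mm = 8e+07 m; rₐ = 400 Mm = 4e+08 m.
Conservation of angular momentum gives rₚvₚ = rₐvₐ, so vₚ/vₐ = rₐ/rₚ.
vₚ/vₐ = 4e+08 / 8e+07 ≈ 5.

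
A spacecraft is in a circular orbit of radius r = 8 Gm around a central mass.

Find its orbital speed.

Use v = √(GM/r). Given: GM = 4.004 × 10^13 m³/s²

Convert to SI: r = 8 Gm = 8e+09 m.
For a circular orbit, gravity supplies the centripetal force, so v = √(GM / r).
v = √(4.004e+13 / 8e+09) m/s ≈ 70.75 m/s = 70.75 m/s.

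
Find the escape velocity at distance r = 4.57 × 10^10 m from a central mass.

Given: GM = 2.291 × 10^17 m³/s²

Escape velocity comes from setting total energy to zero: ½v² − GM/r = 0 ⇒ v_esc = √(2GM / r).
v_esc = √(2 · 2.291e+17 / 4.57e+10) m/s ≈ 3166 m/s = 3.166 km/s.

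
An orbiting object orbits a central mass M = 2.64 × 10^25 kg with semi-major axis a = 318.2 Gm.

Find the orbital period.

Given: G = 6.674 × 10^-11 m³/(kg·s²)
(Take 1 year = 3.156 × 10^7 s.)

Convert to SI: a = 318.2 Gm = 3.182e+11 m.
GM = G · M = 6.674e-11 · 2.64e+25 = 1.76194e+15 m³/s².
Kepler's third law: T = 2π √(a³ / GM).
Substituting a = 3.182e+11 m and GM = 1.76194e+15 m³/s²:
T = 2π √((3.182e+11)³ / 1.76194e+15) s
T ≈ 2.687e+10 s = 851.3 years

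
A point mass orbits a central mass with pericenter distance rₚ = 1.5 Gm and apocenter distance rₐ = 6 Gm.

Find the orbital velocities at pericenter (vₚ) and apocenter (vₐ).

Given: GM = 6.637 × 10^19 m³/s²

Convert to SI: rₚ = 1.5 Gm = 1.5e+09 m; rₐ = 6 Gm = 6e+09 m.
Use the vis-viva equation v² = GM(2/r − 1/a) with a = (rₚ + rₐ)/2 = (1.5e+09 + 6e+09)/2 = 3.75e+09 m.
vₚ = √(GM · (2/rₚ − 1/a)) = √(6.637e+19 · (2/1.5e+09 − 1/3.75e+09)) m/s ≈ 2.661e+05 m/s = 266.1 km/s.
vₐ = √(GM · (2/rₐ − 1/a)) = √(6.637e+19 · (2/6e+09 − 1/3.75e+09)) m/s ≈ 6.652e+04 m/s = 66.52 km/s.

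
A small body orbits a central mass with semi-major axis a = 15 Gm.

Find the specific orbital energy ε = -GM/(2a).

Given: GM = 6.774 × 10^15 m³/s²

Convert to SI: a = 15 Gm = 1.5e+10 m.
ε = −GM / (2a).
ε = −6.774e+15 / (2 · 1.5e+10) J/kg ≈ -2.258e+05 J/kg = -225.8 kJ/kg.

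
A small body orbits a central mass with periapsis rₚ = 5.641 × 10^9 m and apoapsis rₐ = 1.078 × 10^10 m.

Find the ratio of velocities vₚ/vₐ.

Conservation of angular momentum gives rₚvₚ = rₐvₐ, so vₚ/vₐ = rₐ/rₚ.
vₚ/vₐ = 1.078e+10 / 5.641e+09 ≈ 1.911.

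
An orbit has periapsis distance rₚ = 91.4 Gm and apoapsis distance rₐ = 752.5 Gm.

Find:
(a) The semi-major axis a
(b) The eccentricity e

Convert to SI: rₚ = 91.4 Gm = 9.14e+10 m; rₐ = 752.5 Gm = 7.525e+11 m.
(a) a = (rₚ + rₐ) / 2 = (9.14e+10 + 7.525e+11) / 2 ≈ 4.22e+11 m = 421.9 Gm.
(b) e = (rₐ − rₚ) / (rₐ + rₚ) = (7.525e+11 − 9.14e+10) / (7.525e+11 + 9.14e+10) ≈ 0.7834.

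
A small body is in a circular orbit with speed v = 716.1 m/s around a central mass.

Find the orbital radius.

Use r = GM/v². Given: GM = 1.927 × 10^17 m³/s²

For a circular orbit, v² = GM / r, so r = GM / v².
r = 1.927e+17 / (716.1)² m ≈ 3.758e+11 m = 375.8 Gm.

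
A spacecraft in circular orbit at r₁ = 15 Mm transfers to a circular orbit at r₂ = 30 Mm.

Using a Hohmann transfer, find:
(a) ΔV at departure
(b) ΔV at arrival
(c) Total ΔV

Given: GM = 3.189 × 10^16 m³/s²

Convert to SI: r₁ = 15 Mm = 1.5e+07 m; r₂ = 30 Mm = 3e+07 m.
Transfer semi-major axis: a_t = (r₁ + r₂)/2 = (1.5e+07 + 3e+07)/2 = 2.25e+07 m.
Circular speeds: v₁ = √(GM/r₁) = 46108.6 m/s, v₂ = √(GM/r₂) = 32603.7 m/s.
Transfer speeds (vis-viva v² = GM(2/r − 1/a_t)): v₁ᵗ = 53241.6 m/s, v₂ᵗ = 26620.8 m/s.
(a) ΔV₁ = |v₁ᵗ − v₁| ≈ 7133 m/s = 7.133 km/s.
(b) ΔV₂ = |v₂ − v₂ᵗ| ≈ 5983 m/s = 5.983 km/s.
(c) ΔV_total = ΔV₁ + ΔV₂ ≈ 1.312e+04 m/s = 13.12 km/s.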